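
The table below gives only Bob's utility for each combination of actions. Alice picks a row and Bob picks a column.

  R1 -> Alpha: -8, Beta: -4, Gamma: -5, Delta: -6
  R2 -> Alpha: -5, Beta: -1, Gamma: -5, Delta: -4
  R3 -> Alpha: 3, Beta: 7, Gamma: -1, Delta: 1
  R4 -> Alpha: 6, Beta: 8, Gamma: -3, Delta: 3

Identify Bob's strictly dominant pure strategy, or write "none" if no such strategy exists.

Beta

Beta vs Alpha: R1: -4>-8, R2: -1>-5, R3: 7>3, R4: 8>6.
Beta vs Gamma: R1: -4>-5, R2: -1>-5, R3: 7>-1, R4: 8>-3.
Beta vs Delta: R1: -4>-6, R2: -1>-4, R3: 7>1, R4: 8>3.
Beta strictly beats every other strategy against every opponent action, so it is strictly dominant.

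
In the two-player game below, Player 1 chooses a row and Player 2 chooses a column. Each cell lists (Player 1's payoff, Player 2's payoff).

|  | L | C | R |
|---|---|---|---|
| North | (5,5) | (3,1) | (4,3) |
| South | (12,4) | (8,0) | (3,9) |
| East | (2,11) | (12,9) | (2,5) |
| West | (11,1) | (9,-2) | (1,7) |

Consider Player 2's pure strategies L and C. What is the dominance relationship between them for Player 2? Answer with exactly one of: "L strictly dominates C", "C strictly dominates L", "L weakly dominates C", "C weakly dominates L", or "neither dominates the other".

Compare L to C across every action of Player 1: North: 5>1, South: 4>0, East: 11>9, West: 1>-2.
Every comparison favours L, so L strictly dominates C.

L strictly dominates C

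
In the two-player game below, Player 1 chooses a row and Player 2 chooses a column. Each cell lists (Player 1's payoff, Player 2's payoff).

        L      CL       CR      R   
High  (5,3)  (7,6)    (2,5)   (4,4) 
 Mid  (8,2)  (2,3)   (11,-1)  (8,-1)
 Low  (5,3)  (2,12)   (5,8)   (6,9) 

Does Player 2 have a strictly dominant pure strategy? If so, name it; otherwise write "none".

CL vs L: High: 6>3, Mid: 3>2, Low: 12>3.
CL vs CR: High: 6>5, Mid: 3>-1, Low: 12>8.
CL vs R: High: 6>4, Mid: 3>-1, Low: 12>9.
CL strictly beats every other strategy against every opponent action, so it is strictly dominant.

CL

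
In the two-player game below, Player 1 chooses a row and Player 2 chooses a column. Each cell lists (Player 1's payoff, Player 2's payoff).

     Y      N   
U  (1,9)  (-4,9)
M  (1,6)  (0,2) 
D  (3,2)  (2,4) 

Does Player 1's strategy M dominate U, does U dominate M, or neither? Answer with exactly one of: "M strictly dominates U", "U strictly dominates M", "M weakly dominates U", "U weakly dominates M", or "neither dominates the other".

M weakly dominates U

M's payoffs vs U's, by Player 2's action — Y: 1=1, N: 0>-4.
M is at least as good everywhere and strictly better somewhere (tied only at Y), so M weakly but not strictly dominates U.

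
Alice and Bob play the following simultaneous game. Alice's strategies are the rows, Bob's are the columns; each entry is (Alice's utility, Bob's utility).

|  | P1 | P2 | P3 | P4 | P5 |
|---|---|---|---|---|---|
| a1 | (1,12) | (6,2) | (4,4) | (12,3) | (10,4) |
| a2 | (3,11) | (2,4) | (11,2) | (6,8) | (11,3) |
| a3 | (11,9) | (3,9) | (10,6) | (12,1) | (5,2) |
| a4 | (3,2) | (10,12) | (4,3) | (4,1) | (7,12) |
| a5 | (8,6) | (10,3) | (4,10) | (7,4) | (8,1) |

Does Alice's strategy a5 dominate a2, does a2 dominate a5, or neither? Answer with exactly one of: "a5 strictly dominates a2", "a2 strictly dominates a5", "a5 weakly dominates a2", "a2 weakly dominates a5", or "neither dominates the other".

Compare a5 to a2 across each choice by Bob: P1: 8>3, P2: 10>2, P3: 4<11, P4: 7>6, P5: 8<11.
a5 does better at P1, P2, P4 but worse at P3, P5; neither strategy dominates the other.

neither dominates the other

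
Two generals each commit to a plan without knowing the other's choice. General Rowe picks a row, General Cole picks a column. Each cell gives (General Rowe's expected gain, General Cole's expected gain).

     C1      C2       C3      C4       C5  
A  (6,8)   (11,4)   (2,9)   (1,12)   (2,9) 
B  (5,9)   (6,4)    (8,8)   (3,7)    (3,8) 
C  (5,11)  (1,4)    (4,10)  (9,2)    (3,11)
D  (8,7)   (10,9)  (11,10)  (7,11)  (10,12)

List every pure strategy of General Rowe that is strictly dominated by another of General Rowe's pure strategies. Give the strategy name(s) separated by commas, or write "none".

Nothing dominates A: B at C1 (6>5); C at C1 (6>5); D at C2 (11>10).
B: dominated, since D does at least as well everywhere (C1: 8>5, C2: 10>6, C3: 11>8, C4: 7>3, C5: 10>3).
C is not dominated — it holds its own against A at C3 (4>2); B at C1 (5=5); D at C4 (9>7).
D: no other strategy beats it everywhere (A at C1 (8>6); B at C1 (8>5); C at C1 (8>5)).

B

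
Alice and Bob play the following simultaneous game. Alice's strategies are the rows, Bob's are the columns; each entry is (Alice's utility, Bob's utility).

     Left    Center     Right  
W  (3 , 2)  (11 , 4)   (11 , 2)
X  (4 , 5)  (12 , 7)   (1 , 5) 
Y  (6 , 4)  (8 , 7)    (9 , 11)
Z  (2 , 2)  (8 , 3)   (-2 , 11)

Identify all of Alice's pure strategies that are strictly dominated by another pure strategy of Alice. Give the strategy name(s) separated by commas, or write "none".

Nothing dominates W: X at Right (11>1); Y at Center (11>8); Z at Left (3>2).
X is not dominated — it holds its own against W at Left (4>3); Y at Center (12>8); Z at Left (4>2).
Nothing dominates Y: W at Left (6>3); X at Left (6>4); Z at Left (6>2).
Z is strictly dominated by W (Left: 3>2, Center: 11>8, Right: 11>-2).

Z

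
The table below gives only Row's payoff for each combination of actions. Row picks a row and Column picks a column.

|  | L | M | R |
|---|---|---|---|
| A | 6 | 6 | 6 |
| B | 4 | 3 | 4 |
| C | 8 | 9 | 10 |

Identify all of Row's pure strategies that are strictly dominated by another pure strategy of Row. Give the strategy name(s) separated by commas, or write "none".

A is strictly dominated by C (L: 8>6, M: 9>6, R: 10>6).
B is strictly dominated by A (L: 6>4, M: 6>3, R: 6>4).
C is not dominated — it holds its own against A at L (8>6); B at L (8>4).

A, B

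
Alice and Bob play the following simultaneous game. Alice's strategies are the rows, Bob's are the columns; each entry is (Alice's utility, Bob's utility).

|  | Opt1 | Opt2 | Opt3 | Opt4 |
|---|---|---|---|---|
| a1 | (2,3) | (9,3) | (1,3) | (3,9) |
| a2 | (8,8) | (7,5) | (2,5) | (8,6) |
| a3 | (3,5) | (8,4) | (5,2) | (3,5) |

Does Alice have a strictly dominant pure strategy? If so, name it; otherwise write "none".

none

a1 fails to dominate a2 at Opt1 (2<8).
a2 fails to dominate a1 at Opt2 (7<9).
a3 fails to dominate a1 at Opt2 (8<9).
No single strategy dominates all the others.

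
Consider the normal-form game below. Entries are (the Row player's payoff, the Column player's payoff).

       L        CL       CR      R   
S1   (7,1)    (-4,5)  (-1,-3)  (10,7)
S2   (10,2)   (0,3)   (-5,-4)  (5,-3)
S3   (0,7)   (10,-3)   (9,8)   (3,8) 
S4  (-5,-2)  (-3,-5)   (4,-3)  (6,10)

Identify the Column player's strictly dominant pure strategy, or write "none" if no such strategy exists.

none

L fails to dominate CL at S1 (1<5).
CL fails to dominate L at S3 (-3<7).
CR fails to dominate L at S1 (-3<1).
R fails to dominate L at S2 (-3<2).
No single strategy dominates all the others.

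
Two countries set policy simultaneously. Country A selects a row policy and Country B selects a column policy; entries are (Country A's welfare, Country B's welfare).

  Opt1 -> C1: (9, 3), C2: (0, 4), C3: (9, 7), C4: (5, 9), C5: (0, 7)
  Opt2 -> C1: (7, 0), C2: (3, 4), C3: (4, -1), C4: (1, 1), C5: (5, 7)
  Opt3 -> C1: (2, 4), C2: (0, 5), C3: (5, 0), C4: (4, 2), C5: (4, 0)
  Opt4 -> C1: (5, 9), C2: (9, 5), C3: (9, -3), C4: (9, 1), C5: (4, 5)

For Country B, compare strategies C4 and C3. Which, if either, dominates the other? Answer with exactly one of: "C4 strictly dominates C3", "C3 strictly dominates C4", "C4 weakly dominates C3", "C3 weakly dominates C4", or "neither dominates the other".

Compare C4 to C3 across each choice by Country A: Opt1: 9>7, Opt2: 1>-1, Opt3: 2>0, Opt4: 1>-3.
C4 gives a strictly higher payoff against each choice by Country A, so C4 strictly dominates C3.

C4 strictly dominates C3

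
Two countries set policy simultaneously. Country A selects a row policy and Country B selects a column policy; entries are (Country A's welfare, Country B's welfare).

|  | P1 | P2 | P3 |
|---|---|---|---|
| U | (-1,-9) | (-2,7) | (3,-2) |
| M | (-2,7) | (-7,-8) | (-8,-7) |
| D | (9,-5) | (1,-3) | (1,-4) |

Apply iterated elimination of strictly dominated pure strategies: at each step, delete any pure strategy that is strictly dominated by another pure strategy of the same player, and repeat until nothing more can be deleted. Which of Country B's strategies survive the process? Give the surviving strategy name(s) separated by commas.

P2

Country A's strategy M is strictly dominated by U (P1: -1>-2, P2: -2>-7, P3: 3>-8) and is removed.
Country B's strategy P1 is strictly dominated by P2 (U: 7>-9, D: -3>-5) and is removed.
For Country B, P2 strictly dominates P3 on the remaining rows (U: 7>-2, D: -3>-4); eliminate P3.
Country A's strategy U is strictly dominated by D (P2: 1>-2) and is removed.
Among the remaining strategies, none is strictly dominated by another pure strategy of the same player, so the elimination stops.
Surviving strategies — Country A: {D}; Country B: {P2}.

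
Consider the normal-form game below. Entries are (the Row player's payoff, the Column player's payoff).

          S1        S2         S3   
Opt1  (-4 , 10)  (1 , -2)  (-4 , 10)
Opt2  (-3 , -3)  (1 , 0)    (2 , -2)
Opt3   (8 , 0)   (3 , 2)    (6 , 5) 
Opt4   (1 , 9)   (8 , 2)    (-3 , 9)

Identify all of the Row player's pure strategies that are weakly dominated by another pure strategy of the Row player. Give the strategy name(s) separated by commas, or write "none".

Opt1, Opt2

Opt1 is weakly dominated by Opt2 (S1: -3>-4, S2: 1=1, S3: 2>-4).
Opt2 is weakly dominated by Opt3 (S1: 8>-3, S2: 3>1, S3: 6>2).
Nothing dominates Opt3: Opt1 at S1 (8>-4); Opt2 at S1 (8>-3); Opt4 at S1 (8>1).
Opt4 is not dominated — it holds its own against Opt1 at S1 (1>-4); Opt2 at S1 (1>-3); Opt3 at S2 (8>3).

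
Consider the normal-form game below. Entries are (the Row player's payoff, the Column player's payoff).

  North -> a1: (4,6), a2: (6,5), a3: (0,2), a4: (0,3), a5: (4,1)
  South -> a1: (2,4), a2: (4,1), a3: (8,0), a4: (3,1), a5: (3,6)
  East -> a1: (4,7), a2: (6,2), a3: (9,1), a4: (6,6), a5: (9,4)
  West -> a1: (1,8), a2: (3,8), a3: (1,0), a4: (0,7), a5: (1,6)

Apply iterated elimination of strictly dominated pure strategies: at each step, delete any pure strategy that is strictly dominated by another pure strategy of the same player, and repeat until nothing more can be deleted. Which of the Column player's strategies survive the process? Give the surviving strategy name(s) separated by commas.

The Row player's strategy South is strictly dominated by East (a1: 4>2, a2: 6>4, a3: 9>8, a4: 6>3, a5: 9>3) and is removed.
The Row player's strategy West is strictly dominated by East (a1: 4>1, a2: 6>3, a3: 9>1, a4: 6>0, a5: 9>1) and is removed.
The Column player's strategy a2 is strictly dominated by a1 (North: 6>5, East: 7>2) and is removed.
For the Column player, a1 strictly dominates a3 on the remaining rows (North: 6>2, East: 7>1); eliminate a3.
Column a4 is eliminated: a1 beats it against every remaining row (North: 6>3, East: 7>6).
The Column player's strategy a5 is strictly dominated by a1 (North: 6>1, East: 7>4) and is removed.
Among the remaining strategies, none is strictly dominated by another pure strategy of the same player, so the elimination stops.
Surviving strategies — the Row player: {North, East}; the Column player: {a1}.

a1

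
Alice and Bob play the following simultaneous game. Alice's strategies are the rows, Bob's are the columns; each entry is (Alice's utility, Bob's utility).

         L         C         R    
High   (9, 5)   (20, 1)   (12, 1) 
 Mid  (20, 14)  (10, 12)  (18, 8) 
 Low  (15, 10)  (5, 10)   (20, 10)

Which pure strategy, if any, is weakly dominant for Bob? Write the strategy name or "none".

L

L vs C: High: 5>1, Mid: 14>12, Low: 10=10.
L vs R: High: 5>1, Mid: 14>8, Low: 10=10.
L is at least as good as every other strategy against every opponent action, so it is weakly dominant.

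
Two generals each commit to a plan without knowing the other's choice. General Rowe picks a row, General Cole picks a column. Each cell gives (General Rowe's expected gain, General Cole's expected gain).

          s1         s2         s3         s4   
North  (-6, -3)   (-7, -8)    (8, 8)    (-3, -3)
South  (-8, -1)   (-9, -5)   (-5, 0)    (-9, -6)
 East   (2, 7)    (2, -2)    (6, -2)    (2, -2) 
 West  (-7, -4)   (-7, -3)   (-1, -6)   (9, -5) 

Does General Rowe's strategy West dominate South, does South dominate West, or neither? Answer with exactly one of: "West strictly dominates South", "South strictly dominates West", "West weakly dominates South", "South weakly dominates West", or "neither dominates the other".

West strictly dominates South

Compare West to South across each opponent action: s1: -7>-8, s2: -7>-9, s3: -1>-5, s4: 9>-9.
Every comparison favours West, so West strictly dominates South.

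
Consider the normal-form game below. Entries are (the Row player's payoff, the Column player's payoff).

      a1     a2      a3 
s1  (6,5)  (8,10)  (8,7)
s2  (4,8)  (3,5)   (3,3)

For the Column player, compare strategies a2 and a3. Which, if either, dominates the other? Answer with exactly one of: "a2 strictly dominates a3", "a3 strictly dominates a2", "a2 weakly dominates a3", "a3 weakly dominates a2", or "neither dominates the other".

a2's payoffs vs a3's, by the Row player's action — s1: 10>7, s2: 5>3.
Every comparison favours a2, so a2 strictly dominates a3.

a2 strictly dominates a3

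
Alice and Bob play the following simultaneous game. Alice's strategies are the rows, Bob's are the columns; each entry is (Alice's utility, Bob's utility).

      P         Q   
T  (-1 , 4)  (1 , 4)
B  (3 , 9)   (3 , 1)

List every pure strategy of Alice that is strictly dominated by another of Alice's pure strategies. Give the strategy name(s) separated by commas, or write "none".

T

B strictly dominates T — P: 3>-1, Q: 3>1.
B is not dominated — it holds its own against T at P (3>-1).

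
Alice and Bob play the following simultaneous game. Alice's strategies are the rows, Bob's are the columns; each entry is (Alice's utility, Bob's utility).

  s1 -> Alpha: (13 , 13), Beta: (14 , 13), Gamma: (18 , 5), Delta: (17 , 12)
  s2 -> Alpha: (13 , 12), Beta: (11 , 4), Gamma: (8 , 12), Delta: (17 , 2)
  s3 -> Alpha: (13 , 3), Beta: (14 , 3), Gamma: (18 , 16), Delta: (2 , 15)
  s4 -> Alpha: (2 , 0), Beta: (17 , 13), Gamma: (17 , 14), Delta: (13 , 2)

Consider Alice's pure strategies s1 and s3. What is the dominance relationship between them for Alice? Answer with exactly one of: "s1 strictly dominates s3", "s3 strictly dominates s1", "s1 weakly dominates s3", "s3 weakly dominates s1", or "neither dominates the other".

s1's payoffs vs s3's, by Bob's action — Alpha: 13=13, Beta: 14=14, Gamma: 18=18, Delta: 17>2.
s1 is at least as good everywhere and strictly better somewhere (tied only at Alpha, Beta, Gamma), so s1 weakly but not strictly dominates s3.

s1 weakly dominates s3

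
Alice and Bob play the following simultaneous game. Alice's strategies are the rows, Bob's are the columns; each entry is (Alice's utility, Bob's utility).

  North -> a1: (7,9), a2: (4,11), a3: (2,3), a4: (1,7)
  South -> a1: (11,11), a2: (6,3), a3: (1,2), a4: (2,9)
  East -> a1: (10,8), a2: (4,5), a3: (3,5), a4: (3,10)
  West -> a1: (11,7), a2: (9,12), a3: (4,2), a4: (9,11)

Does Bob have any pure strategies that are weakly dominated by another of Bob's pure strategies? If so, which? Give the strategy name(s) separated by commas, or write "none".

a1: no other strategy beats it everywhere (a2 at South (11>3); a3 at North (9>3); a4 at North (9>7)).
Nothing dominates a2: a1 at North (11>9); a3 at North (11>3); a4 at North (11>7).
a1 weakly dominates a3 — North: 9>3, South: 11>2, East: 8>5, West: 7>2.
a4 is not dominated — it holds its own against a1 at East (10>8); a2 at South (9>3); a3 at North (7>3).

a3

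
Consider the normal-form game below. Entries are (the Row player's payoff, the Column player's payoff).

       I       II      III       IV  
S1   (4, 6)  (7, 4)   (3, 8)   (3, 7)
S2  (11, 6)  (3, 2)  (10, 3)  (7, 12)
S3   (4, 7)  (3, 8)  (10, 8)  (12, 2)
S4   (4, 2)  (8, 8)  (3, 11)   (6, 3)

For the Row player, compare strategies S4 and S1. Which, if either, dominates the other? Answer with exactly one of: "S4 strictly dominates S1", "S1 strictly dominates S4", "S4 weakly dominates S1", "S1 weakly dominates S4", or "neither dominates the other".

S4 weakly dominates S1

S4's payoffs vs S1's, by the Column player's action — I: 4=4, II: 8>7, III: 3=3, IV: 6>3.
S4 is at least as good everywhere and strictly better somewhere (tied only at I, III), so S4 weakly but not strictly dominates S1.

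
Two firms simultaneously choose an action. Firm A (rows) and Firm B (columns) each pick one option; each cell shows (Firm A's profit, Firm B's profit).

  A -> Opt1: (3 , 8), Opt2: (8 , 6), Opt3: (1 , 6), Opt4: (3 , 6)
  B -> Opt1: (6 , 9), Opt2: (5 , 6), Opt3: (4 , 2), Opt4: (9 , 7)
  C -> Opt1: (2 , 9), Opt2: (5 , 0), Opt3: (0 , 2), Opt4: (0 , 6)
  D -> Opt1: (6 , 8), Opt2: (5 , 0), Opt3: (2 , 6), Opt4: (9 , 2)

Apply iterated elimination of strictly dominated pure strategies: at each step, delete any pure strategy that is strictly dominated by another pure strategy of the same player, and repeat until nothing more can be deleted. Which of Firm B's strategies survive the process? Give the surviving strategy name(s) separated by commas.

Row C is eliminated: A beats it against every remaining column (Opt1: 3>2, Opt2: 8>5, Opt3: 1>0, Opt4: 3>0).
For Firm B, Opt1 strictly dominates Opt2 on the remaining rows (A: 8>6, B: 9>6, D: 8>0); eliminate Opt2.
For Firm A, B strictly dominates A on the remaining columns (Opt1: 6>3, Opt3: 4>1, Opt4: 9>3); eliminate A.
Firm B's strategy Opt3 is strictly dominated by Opt1 (B: 9>2, D: 8>6) and is removed.
Column Opt4 is eliminated: Opt1 beats it against every remaining row (B: 9>7, D: 8>2).
Among the remaining strategies, none is strictly dominated by another pure strategy of the same player, so the elimination stops.
Surviving strategies — Firm A: {B, D}; Firm B: {Opt1}.

Opt1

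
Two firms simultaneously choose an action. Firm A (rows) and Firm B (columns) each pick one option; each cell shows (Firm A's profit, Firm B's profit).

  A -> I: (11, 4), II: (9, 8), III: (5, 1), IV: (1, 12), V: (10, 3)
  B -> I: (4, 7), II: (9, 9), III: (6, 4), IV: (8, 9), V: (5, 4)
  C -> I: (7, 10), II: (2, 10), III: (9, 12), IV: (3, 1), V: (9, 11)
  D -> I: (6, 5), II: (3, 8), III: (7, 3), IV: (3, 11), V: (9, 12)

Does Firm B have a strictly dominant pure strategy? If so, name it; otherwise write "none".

none

I fails to dominate II at A (4<8).
II fails to dominate I at C (10=10).
III fails to dominate I at A (1<4).
IV fails to dominate I at C (1<10).
V fails to dominate I at A (3<4).
No single strategy dominates all the others.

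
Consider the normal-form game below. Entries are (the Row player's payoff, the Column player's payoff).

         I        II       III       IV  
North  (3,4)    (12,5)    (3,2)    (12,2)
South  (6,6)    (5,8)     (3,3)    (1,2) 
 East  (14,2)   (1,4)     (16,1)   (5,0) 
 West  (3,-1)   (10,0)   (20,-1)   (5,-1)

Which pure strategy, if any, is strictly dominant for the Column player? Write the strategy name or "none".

II

II vs I: North: 5>4, South: 8>6, East: 4>2, West: 0>-1.
II vs III: North: 5>2, South: 8>3, East: 4>1, West: 0>-1.
II vs IV: North: 5>2, South: 8>2, East: 4>0, West: 0>-1.
II strictly beats every other strategy against every opponent action, so it is strictly dominant.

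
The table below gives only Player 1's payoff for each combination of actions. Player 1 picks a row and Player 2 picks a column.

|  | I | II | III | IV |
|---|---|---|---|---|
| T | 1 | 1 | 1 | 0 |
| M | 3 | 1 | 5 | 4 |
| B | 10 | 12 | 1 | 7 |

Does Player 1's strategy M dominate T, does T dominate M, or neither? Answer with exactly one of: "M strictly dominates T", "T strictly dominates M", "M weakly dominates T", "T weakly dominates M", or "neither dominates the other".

M weakly dominates T

Compare M to T across every action of Player 2: I: 3>1, II: 1=1, III: 5>1, IV: 4>0.
M is at least as good everywhere and strictly better somewhere (tied only at II), so M weakly but not strictly dominates T.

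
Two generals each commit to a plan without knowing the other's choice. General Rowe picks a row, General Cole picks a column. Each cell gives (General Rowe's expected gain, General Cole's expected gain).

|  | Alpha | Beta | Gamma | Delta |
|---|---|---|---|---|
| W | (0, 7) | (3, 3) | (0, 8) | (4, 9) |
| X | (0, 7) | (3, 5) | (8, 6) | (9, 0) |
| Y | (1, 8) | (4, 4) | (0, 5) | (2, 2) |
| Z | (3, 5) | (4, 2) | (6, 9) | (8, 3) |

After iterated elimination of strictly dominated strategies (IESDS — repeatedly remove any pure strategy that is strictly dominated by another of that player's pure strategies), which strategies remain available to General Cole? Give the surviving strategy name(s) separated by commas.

Alpha, Gamma

General Rowe's strategy W is strictly dominated by Z (Alpha: 3>0, Beta: 4>3, Gamma: 6>0, Delta: 8>4) and is removed.
Column Beta is eliminated: Alpha beats it against every remaining row (X: 7>5, Y: 8>4, Z: 5>2).
Row Y is eliminated: Z beats it against every remaining column (Alpha: 3>1, Gamma: 6>0, Delta: 8>2).
For General Cole, Alpha strictly dominates Delta on the remaining rows (X: 7>0, Z: 5>3); eliminate Delta.
Among the remaining strategies, none is strictly dominated by another pure strategy of the same player, so the elimination stops.
Surviving strategies — General Rowe: {X, Z}; General Cole: {Alpha, Gamma}.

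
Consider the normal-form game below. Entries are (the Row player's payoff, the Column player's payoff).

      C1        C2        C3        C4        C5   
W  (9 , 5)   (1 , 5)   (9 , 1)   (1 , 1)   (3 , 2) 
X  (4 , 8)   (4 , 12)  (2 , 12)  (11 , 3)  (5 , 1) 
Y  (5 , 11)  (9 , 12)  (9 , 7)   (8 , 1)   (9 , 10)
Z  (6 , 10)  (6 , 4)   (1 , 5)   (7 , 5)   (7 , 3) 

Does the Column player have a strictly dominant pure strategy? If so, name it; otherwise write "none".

C1 fails to dominate C2 at W (5=5).
C2 fails to dominate C1 at W (5=5).
C3 fails to dominate C1 at W (1<5).
C4 fails to dominate C1 at W (1<5).
C5 fails to dominate C1 at W (2<5).
No single strategy dominates all the others.

none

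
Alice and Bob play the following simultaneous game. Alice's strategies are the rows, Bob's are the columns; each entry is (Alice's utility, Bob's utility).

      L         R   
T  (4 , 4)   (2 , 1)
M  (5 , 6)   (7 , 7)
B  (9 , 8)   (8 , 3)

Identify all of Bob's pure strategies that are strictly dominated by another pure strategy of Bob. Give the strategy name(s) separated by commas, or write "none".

none

Nothing dominates L: R at T (4>1).
Nothing dominates R: L at M (7>6).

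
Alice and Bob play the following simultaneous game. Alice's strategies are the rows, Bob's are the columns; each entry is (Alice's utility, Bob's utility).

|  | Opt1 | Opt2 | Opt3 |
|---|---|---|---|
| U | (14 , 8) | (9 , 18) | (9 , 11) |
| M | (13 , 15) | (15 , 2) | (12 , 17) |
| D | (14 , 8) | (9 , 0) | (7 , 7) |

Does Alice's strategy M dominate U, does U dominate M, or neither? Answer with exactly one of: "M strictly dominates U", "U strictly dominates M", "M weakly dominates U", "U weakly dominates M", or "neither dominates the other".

Compare M to U across every action of Bob: Opt1: 13<14, Opt2: 15>9, Opt3: 12>9.
M does better at Opt2, Opt3 but worse at Opt1; neither strategy dominates the other.

neither dominates the other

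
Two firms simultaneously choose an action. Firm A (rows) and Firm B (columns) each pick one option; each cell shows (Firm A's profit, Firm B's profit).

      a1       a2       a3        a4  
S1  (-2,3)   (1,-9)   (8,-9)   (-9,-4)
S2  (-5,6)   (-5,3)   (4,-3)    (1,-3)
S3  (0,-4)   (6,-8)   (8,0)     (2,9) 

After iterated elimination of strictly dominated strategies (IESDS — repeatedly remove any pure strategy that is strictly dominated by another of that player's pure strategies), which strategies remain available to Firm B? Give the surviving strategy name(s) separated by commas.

Row S2 is eliminated: S3 beats it against every remaining column (a1: 0>-5, a2: 6>-5, a3: 8>4, a4: 2>1).
Column a2 is eliminated: a1 beats it against every remaining row (S1: 3>-9, S3: -4>-8).
Column a3 is eliminated: a4 beats it against every remaining row (S1: -4>-9, S3: 9>0).
For Firm A, S3 strictly dominates S1 on the remaining columns (a1: 0>-2, a4: 2>-9); eliminate S1.
Firm B's strategy a1 is strictly dominated by a4 (S3: 9>-4) and is removed.
Among the remaining strategies, none is strictly dominated by another pure strategy of the same player, so the elimination stops.
Surviving strategies — Firm A: {S3}; Firm B: {a4}.

a4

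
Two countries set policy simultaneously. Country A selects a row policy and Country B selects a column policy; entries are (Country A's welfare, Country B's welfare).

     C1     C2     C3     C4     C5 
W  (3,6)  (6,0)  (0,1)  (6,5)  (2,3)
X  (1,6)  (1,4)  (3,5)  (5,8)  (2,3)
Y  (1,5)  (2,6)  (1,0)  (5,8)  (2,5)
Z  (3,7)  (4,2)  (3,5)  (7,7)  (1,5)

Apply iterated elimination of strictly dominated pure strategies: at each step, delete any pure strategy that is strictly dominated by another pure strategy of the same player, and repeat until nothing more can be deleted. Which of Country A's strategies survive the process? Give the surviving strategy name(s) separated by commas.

Country B's strategy C2 is strictly dominated by C4 (W: 5>0, X: 8>4, Y: 8>6, Z: 7>2) and is removed.
For Country B, C1 strictly dominates C3 on the remaining rows (W: 6>1, X: 6>5, Y: 5>0, Z: 7>5); eliminate C3.
For Country B, C4 strictly dominates C5 on the remaining rows (W: 5>3, X: 8>3, Y: 8>5, Z: 7>5); eliminate C5.
Country A's strategy X is strictly dominated by W (C1: 3>1, C4: 6>5) and is removed.
For Country A, W strictly dominates Y on the remaining columns (C1: 3>1, C4: 6>5); eliminate Y.
Among the remaining strategies, none is strictly dominated by another pure strategy of the same player, so the elimination stops.
Surviving strategies — Country A: {W, Z}; Country B: {C1, C4}.

W, Z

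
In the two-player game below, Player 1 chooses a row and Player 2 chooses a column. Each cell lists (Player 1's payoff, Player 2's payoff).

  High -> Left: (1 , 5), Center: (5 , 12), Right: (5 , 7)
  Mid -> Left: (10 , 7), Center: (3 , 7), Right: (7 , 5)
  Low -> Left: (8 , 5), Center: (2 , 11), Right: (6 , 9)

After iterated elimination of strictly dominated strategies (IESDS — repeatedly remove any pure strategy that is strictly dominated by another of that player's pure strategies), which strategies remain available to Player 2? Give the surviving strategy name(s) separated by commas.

Row Low is eliminated: Mid beats it against every remaining column (Left: 10>8, Center: 3>2, Right: 7>6).
Column Right is eliminated: Center beats it against every remaining row (High: 12>7, Mid: 7>5).
Among the remaining strategies, none is strictly dominated by another pure strategy of the same player, so the elimination stops.
Surviving strategies — Player 1: {High, Mid}; Player 2: {Left, Center}.

Left, Center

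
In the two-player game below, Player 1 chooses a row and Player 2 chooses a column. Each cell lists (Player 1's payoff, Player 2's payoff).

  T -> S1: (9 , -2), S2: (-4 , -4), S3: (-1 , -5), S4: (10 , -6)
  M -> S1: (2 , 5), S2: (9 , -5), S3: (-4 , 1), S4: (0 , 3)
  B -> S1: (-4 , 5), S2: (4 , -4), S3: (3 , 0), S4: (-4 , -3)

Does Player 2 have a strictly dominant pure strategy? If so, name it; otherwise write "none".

S1

S1 vs S2: T: -2>-4, M: 5>-5, B: 5>-4.
S1 vs S3: T: -2>-5, M: 5>1, B: 5>0.
S1 vs S4: T: -2>-6, M: 5>3, B: 5>-3.
S1 strictly beats every other strategy against every opponent action, so it is strictly dominant.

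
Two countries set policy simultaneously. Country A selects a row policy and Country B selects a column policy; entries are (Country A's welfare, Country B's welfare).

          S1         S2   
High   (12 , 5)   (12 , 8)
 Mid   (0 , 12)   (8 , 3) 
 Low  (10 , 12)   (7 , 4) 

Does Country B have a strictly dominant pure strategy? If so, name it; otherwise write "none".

none

S1 fails to dominate S2 at High (5<8).
S2 fails to dominate S1 at Mid (3<12).
No single strategy dominates all the others.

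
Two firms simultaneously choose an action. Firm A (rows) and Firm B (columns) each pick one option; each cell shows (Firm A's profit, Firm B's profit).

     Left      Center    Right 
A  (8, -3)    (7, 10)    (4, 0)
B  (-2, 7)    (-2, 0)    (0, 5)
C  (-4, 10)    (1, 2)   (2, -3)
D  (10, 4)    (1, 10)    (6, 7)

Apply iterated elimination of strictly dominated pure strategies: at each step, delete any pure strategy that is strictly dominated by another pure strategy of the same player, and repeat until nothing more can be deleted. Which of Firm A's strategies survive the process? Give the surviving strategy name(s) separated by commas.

A

For Firm A, A strictly dominates B on the remaining columns (Left: 8>-2, Center: 7>-2, Right: 4>0); eliminate B.
For Firm A, A strictly dominates C on the remaining columns (Left: 8>-4, Center: 7>1, Right: 4>2); eliminate C.
Firm B's strategy Left is strictly dominated by Center (A: 10>-3, D: 10>4) and is removed.
For Firm B, Center strictly dominates Right on the remaining rows (A: 10>0, D: 10>7); eliminate Right.
Row D is eliminated: A beats it against every remaining column (Center: 7>1).
Among the remaining strategies, none is strictly dominated by another pure strategy of the same player, so the elimination stops.
Surviving strategies — Firm A: {A}; Firm B: {Center}.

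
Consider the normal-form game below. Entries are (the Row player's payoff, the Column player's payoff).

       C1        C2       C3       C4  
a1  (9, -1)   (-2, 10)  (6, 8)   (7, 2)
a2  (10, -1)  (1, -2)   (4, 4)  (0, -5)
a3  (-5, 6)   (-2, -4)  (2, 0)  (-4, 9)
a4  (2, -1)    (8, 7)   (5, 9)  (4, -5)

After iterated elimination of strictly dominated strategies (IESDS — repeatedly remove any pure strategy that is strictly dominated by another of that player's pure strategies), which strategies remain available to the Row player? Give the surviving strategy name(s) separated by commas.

a1, a4

The Row player's strategy a3 is strictly dominated by a2 (C1: 10>-5, C2: 1>-2, C3: 4>2, C4: 0>-4) and is removed.
Column C1 is eliminated: C3 beats it against every remaining row (a1: 8>-1, a2: 4>-1, a4: 9>-1).
The Row player's strategy a2 is strictly dominated by a4 (C2: 8>1, C3: 5>4, C4: 4>0) and is removed.
Column C4 is eliminated: C2 beats it against every remaining row (a1: 10>2, a4: 7>-5).
Among the remaining strategies, none is strictly dominated by another pure strategy of the same player, so the elimination stops.
Surviving strategies — the Row player: {a1, a4}; the Column player: {C2, C3}.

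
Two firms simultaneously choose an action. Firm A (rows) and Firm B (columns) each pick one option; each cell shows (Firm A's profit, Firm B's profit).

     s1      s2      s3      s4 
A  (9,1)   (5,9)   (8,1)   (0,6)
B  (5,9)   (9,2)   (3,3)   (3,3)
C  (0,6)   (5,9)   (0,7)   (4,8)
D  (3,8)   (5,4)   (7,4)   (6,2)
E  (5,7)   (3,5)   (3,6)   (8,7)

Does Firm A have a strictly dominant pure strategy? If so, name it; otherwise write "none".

none

A fails to dominate B at s2 (5<9).
B fails to dominate A at s1 (5<9).
C fails to dominate A at s1 (0<9).
D fails to dominate A at s1 (3<9).
E fails to dominate A at s1 (5<9).
No single strategy dominates all the others.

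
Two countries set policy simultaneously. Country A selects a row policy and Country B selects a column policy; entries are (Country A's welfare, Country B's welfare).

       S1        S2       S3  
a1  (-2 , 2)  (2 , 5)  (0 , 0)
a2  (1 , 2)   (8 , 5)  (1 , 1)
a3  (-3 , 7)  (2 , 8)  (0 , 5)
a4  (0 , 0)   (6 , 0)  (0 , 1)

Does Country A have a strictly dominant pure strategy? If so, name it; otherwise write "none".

a2

a2 vs a1: S1: 1>-2, S2: 8>2, S3: 1>0.
a2 vs a3: S1: 1>-3, S2: 8>2, S3: 1>0.
a2 vs a4: S1: 1>0, S2: 8>6, S3: 1>0.
a2 strictly beats every other strategy against every opponent action, so it is strictly dominant.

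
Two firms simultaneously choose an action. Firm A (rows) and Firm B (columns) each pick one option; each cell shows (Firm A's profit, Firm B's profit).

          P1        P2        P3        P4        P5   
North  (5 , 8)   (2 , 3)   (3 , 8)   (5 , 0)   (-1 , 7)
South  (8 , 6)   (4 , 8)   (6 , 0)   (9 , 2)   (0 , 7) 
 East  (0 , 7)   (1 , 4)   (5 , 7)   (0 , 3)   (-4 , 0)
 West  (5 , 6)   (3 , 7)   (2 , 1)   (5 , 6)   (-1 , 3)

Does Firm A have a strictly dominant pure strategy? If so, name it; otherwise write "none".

South

South vs North: P1: 8>5, P2: 4>2, P3: 6>3, P4: 9>5, P5: 0>-1.
South vs East: P1: 8>0, P2: 4>1, P3: 6>5, P4: 9>0, P5: 0>-4.
South vs West: P1: 8>5, P2: 4>3, P3: 6>2, P4: 9>5, P5: 0>-1.
South strictly beats every other strategy against every opponent action, so it is strictly dominant.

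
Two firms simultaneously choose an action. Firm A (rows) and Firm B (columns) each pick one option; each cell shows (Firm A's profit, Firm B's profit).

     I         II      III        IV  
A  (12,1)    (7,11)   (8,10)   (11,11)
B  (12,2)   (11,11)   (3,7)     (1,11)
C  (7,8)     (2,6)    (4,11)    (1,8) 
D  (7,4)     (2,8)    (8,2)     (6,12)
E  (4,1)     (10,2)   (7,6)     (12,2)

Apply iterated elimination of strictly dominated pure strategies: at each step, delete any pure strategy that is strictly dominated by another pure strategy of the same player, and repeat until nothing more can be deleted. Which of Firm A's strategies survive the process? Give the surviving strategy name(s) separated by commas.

For Firm A, A strictly dominates C on the remaining columns (I: 12>7, II: 7>2, III: 8>4, IV: 11>1); eliminate C.
Column I is eliminated: II beats it against every remaining row (A: 11>1, B: 11>2, D: 8>4, E: 2>1).
Among the remaining strategies, none is strictly dominated by another pure strategy of the same player, so the elimination stops.
Surviving strategies — Firm A: {A, B, D, E}; Firm B: {II, III, IV}.

A, B, D, E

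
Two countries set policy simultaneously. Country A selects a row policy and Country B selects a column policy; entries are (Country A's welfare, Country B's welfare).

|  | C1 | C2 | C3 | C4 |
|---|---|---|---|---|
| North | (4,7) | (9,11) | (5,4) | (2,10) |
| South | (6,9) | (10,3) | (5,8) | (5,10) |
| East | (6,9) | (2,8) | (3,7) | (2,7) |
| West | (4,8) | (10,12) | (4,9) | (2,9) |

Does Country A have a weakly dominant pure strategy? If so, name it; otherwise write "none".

South vs North: C1: 6>4, C2: 10>9, C3: 5=5, C4: 5>2.
South vs East: C1: 6=6, C2: 10>2, C3: 5>3, C4: 5>2.
South vs West: C1: 6>4, C2: 10=10, C3: 5>4, C4: 5>2.
South is at least as good as every other strategy against every opponent action, so it is weakly dominant.

South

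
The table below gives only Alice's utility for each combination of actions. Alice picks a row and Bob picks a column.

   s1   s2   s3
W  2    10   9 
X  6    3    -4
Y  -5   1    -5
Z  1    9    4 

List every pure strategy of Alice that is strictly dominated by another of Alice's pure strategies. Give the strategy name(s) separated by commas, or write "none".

Y, Z

Nothing dominates W: X at s2 (10>3); Y at s1 (2>-5); Z at s1 (2>1).
Nothing dominates X: W at s1 (6>2); Y at s1 (6>-5); Z at s1 (6>1).
W strictly dominates Y — s1: 2>-5, s2: 10>1, s3: 9>-5.
Z is strictly dominated by W (s1: 2>1, s2: 10>9, s3: 9>4).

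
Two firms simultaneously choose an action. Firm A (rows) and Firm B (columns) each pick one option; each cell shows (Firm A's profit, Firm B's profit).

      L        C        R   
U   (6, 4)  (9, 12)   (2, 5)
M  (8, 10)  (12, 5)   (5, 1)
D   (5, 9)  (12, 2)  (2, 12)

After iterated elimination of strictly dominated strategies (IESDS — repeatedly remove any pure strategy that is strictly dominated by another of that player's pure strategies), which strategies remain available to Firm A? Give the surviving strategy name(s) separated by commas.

Firm A's strategy U is strictly dominated by M (L: 8>6, C: 12>9, R: 5>2) and is removed.
Firm B's strategy C is strictly dominated by L (M: 10>5, D: 9>2) and is removed.
Row D is eliminated: M beats it against every remaining column (L: 8>5, R: 5>2).
Column R is eliminated: L beats it against every remaining row (M: 10>1).
Among the remaining strategies, none is strictly dominated by another pure strategy of the same player, so the elimination stops.
Surviving strategies — Firm A: {M}; Firm B: {L}.

M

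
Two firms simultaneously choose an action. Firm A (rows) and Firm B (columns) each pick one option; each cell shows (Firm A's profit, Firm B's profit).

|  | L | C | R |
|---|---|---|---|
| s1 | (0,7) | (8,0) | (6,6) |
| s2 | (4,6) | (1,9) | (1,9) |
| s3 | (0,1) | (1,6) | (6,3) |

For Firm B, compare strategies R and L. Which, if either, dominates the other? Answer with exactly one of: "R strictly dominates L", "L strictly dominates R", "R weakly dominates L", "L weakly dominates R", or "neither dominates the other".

R's payoffs vs L's, by Firm A's action — s1: 6<7, s2: 9>6, s3: 3>1.
R does better at s2, s3 but worse at s1; neither strategy dominates the other.

neither dominates the other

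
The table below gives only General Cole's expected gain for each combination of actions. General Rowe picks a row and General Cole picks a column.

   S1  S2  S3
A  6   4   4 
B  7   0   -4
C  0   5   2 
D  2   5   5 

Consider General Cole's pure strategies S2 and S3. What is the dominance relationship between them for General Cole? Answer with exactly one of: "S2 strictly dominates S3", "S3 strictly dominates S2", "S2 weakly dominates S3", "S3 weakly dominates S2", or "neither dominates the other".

Compare S2 to S3 across every action of General Rowe: A: 4=4, B: 0>-4, C: 5>2, D: 5=5.
S2 is at least as good everywhere and strictly better somewhere (tied only at A, D), so S2 weakly but not strictly dominates S3.

S2 weakly dominates S3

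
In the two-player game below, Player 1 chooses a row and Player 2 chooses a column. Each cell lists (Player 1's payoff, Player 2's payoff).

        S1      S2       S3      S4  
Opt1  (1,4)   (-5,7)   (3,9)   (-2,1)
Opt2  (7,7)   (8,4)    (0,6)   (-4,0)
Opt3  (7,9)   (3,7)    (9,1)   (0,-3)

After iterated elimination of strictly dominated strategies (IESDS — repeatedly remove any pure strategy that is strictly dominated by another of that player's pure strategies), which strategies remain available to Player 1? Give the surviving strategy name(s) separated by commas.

For Player 1, Opt3 strictly dominates Opt1 on the remaining columns (S1: 7>1, S2: 3>-5, S3: 9>3, S4: 0>-2); eliminate Opt1.
For Player 2, S1 strictly dominates S2 on the remaining rows (Opt2: 7>4, Opt3: 9>7); eliminate S2.
Player 2's strategy S3 is strictly dominated by S1 (Opt2: 7>6, Opt3: 9>1) and is removed.
Player 2's strategy S4 is strictly dominated by S1 (Opt2: 7>0, Opt3: 9>-3) and is removed.
Among the remaining strategies, none is strictly dominated by another pure strategy of the same player, so the elimination stops.
Surviving strategies — Player 1: {Opt2, Opt3}; Player 2: {S1}.

Opt2, Opt3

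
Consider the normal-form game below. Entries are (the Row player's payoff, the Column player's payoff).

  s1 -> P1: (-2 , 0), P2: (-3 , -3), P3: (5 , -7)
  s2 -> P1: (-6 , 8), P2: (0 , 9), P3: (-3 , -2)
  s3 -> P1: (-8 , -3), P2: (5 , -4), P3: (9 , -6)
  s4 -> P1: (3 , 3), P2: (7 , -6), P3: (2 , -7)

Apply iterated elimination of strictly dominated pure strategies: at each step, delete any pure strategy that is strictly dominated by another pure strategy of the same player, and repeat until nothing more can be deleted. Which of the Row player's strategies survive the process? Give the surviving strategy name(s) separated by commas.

Row s2 is eliminated: s4 beats it against every remaining column (P1: 3>-6, P2: 7>0, P3: 2>-3).
The Column player's strategy P2 is strictly dominated by P1 (s1: 0>-3, s3: -3>-4, s4: 3>-6) and is removed.
For the Column player, P1 strictly dominates P3 on the remaining rows (s1: 0>-7, s3: -3>-6, s4: 3>-7); eliminate P3.
For the Row player, s4 strictly dominates s1 on the remaining columns (P1: 3>-2); eliminate s1.
Row s3 is eliminated: s4 beats it against every remaining column (P1: 3>-8).
Among the remaining strategies, none is strictly dominated by another pure strategy of the same player, so the elimination stops.
Surviving strategies — the Row player: {s4}; the Column player: {P1}.

s4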